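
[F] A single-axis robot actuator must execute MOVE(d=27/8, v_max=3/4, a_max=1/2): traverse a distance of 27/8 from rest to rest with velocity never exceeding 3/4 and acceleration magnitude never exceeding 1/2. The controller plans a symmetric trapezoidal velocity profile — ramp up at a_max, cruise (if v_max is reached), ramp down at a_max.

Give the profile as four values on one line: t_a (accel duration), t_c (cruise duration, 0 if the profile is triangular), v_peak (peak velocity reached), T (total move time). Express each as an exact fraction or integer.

v_max²/a_max = (3/4)²/(1/2) = 9/8
27/8 ≥ 9/8 ⇒ cruise phase
t_a = (3/4)/(1/2) = 3/2; v_peak = 3/4
d_cruise = 27/8 − 9/8 = 9/4; t_c = (9/4)/(3/4) = 3
T = 2·3/2 + 3 = 6

t_a=3/2 t_c=3 v_peak=3/4 T=6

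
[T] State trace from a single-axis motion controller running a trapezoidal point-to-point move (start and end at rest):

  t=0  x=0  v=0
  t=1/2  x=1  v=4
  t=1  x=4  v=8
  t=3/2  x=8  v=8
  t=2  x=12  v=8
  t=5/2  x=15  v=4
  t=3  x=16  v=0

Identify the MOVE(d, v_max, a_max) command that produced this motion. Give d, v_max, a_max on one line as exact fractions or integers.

final state: t=3, x=16, v=0 → d = 16
a_max = (4−0)/(1/2−0) = 8
max v = 8 over t∈[1,2] → v_max = 8
check: 8·(1+1) = 16 ✓

d=16 v_max=8 a_max=8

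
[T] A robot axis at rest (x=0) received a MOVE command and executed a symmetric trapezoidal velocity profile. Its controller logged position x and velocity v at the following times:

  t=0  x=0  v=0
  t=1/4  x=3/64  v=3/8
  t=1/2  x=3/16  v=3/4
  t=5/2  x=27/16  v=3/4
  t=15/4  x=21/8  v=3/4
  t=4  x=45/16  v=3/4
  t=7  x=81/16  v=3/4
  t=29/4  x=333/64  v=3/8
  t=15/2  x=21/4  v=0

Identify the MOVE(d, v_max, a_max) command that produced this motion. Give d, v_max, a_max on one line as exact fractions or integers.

final state: t=15/2, x=21/4, v=0 → d = 21/4
a_max = (3/8−0)/(1/4−0) = 3/2
max v = 3/4 over t∈[1/2,7] → v_max = 3/4
check: 3/4·(1/2+13/2) = 21/4 ✓

d=21/4 v_max=3/4 a_max=3/2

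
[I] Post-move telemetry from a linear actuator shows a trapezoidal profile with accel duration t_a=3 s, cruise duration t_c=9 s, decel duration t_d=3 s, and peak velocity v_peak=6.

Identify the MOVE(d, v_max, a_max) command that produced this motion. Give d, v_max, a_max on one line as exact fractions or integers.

d=72 v_max=6 a_max=2

a_max = 6/3 = 2
d_a = ½·6·3 = 9; d_c = 6·9 = 54
d = 2·9 + 54 = 72
t_c = 9 > 0 ⇒ limit active, v_max = 6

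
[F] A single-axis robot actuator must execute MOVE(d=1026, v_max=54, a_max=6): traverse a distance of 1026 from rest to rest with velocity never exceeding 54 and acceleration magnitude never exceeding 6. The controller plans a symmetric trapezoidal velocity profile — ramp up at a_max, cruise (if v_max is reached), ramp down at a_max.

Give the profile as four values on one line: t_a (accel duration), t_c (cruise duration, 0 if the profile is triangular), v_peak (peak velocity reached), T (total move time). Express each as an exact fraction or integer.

t_a=9 t_c=10 v_peak=54 T=28

(v_max)²/a_max = 54²/6 = 486
1026 ≥ 486 so v_max reached
t_a = 54/6 = 9; v_peak = 54
d_cruise = 1026 − 486 = 540; t_c = 540/54 = 10
T = 2·9 + 10 = 28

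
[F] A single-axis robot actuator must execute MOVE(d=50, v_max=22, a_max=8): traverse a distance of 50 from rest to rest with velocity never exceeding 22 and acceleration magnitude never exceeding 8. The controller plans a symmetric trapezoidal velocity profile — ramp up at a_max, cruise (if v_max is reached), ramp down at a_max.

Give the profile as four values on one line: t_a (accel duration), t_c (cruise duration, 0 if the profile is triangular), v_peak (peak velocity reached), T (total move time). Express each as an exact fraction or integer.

v_max²/a_max = 22²/8 = 121/2
50 < 121/2 so t_c = 0
v_peak = √(50·8) = √400 = 20
t_a = 20/8 = 5/2; t_c = 0
T = 2·5/2 = 5

t_a=5/2 t_c=0 v_peak=20 T=5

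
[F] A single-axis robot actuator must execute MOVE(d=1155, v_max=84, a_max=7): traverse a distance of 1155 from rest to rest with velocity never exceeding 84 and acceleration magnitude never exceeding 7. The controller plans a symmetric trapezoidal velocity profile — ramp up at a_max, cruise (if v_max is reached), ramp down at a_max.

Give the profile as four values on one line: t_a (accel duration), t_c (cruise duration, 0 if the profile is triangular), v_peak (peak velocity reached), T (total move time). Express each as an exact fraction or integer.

t_a=12 t_c=7/4 v_peak=84 T=103/4

(v_max)²/a_max = 84²/7 = 1008
1155 ≥ 1008 → trapezoidal
t_a = 84/7 = 12; v_peak = 84
d_cruise = 1155 − 1008 = 147; t_c = 147/84 = 7/4
T = 2·12 + 7/4 = 103/4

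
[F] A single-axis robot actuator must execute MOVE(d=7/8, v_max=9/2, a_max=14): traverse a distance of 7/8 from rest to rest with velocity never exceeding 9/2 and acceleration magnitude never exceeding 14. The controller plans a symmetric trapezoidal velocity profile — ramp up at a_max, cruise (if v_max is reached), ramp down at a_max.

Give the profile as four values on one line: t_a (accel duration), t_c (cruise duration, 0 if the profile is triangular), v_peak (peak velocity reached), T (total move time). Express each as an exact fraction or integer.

vₘ²/aₘ = (9/2)²/14 = 81/56
7/8 < 81/56 so t_c = 0
v_peak = √(7/8·14) = √(49/4) = 7/2
t_a = (7/2)/14 = 1/4; t_c = 0
T = 2·1/4 = 1/2

t_a=1/4 t_c=0 v_peak=7/2 T=1/2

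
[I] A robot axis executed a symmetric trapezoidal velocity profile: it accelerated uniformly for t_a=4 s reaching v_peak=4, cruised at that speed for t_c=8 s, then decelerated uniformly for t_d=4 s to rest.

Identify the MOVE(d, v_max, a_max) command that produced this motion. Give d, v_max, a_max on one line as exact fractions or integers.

a_max = 4/4 = 1
d_a = ½·4·4 = 8; d_c = 4·8 = 32
d = 2·8 + 32 = 48
t_c = 8 > 0 so v_max = 4

d=48 v_max=4 a_max=1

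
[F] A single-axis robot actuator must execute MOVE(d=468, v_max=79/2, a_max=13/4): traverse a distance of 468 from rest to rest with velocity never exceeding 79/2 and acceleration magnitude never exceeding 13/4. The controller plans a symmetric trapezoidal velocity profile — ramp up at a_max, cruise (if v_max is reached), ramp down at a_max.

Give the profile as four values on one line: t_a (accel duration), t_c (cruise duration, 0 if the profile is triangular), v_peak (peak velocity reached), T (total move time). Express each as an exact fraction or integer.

t_a=12 t_c=0 v_peak=39 T=24

v_max²/a_max = (79/2)²/(13/4) = 6241/13
468 < 6241/13 so t_c = 0
v_peak = √(468·13/4) = √1521 = 39
t_a = 39/(13/4) = 12; t_c = 0
T = 2·12 = 24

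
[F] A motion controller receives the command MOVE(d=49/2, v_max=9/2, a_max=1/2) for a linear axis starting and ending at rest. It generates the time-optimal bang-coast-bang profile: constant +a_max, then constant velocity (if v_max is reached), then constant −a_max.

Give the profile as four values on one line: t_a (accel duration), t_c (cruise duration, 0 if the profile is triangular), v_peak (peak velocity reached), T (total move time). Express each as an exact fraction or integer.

t_a=7 t_c=0 v_peak=7/2 T=14

(v_max)²/a_max = (9/2)²/(1/2) = 81/2
49/2 < 81/2 ⇒ no cruise
v_peak = √(49/2·1/2) = √(49/4) = 7/2
t_a = (7/2)/(1/2) = 7; t_c = 0
T = 2·7 = 14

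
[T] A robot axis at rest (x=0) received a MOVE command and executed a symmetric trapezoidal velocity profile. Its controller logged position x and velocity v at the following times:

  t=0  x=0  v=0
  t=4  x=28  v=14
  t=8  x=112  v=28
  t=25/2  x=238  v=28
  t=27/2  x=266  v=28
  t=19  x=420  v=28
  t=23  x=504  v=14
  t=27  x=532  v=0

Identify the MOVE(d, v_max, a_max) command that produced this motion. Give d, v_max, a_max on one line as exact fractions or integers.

d=532 v_max=28 a_max=7/2

final state: t=27, x=532, v=0 → d = 532
a_max = (14−0)/(4−0) = 7/2
max v = 28 over t∈[8,19] → v_max = 28
check: 28·(8+11) = 532 ✓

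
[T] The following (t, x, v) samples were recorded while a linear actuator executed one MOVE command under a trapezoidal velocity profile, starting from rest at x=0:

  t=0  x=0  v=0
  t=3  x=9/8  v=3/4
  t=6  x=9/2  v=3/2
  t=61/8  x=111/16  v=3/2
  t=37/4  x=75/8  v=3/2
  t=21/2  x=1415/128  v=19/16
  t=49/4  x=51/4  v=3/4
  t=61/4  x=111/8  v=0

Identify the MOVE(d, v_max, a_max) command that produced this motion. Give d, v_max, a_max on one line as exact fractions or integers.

final state: t=61/4, x=111/8, v=0 → d = 111/8
a_max = (3/4−0)/(3−0) = 1/4
max v = 3/2 over t∈[6,37/4] → v_max = 3/2
check: 3/2·(6+13/4) = 111/8 ✓

d=111/8 v_max=3/2 a_max=1/4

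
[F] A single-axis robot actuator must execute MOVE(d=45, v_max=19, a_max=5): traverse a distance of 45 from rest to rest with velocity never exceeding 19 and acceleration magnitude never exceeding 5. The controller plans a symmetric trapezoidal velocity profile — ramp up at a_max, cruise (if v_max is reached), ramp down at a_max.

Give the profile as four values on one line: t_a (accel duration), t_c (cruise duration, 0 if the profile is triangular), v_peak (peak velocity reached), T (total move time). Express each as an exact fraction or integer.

(v_max)²/a_max = 19²/5 = 361/5
45 < 361/5 → triangular
v_peak = √(45·5) = √225 = 15
t_a = 15/5 = 3; t_c = 0
T = 2·3 = 6

t_a=3 t_c=0 v_peak=15 T=6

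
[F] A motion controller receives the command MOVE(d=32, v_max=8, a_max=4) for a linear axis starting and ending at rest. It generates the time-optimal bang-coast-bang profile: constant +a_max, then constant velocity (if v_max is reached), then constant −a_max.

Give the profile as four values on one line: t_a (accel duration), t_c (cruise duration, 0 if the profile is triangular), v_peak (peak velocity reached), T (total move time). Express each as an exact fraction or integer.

t_a=2 t_c=2 v_peak=8 T=6

(v_max)²/a_max = 8²/4 = 16
32 ≥ 16 ⇒ cruise phase
t_a = 8/4 = 2; v_peak = 8
d_cruise = 32 − 16 = 16; t_c = 16/8 = 2
T = 2·2 + 2 = 6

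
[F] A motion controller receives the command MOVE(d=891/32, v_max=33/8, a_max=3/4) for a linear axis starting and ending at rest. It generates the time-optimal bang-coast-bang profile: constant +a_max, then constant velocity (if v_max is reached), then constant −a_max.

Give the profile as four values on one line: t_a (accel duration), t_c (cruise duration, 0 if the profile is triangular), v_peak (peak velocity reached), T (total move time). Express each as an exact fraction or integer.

t_a=11/2 t_c=5/4 v_peak=33/8 T=49/4

vₘ²/aₘ = (33/8)²/(3/4) = 363/16
891/32 ≥ 363/16 ⇒ cruise phase
t_a = (33/8)/(3/4) = 11/2; v_peak = 33/8
d_cruise = 891/32 − 363/16 = 165/32; t_c = (165/32)/(33/8) = 5/4
T = 2·11/2 + 5/4 = 49/4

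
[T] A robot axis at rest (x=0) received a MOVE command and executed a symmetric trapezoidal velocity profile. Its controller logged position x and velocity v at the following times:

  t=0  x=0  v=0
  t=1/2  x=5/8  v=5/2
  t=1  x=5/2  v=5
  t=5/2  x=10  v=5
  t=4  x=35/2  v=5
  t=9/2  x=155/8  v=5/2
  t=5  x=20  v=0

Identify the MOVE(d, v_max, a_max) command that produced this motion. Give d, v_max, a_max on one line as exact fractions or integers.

d=20 v_max=5 a_max=5

final state: t=5, x=20, v=0 → d = 20
a_max = (5/2−0)/(1/2−0) = 5
max v = 5 over t∈[1,4] → v_max = 5
check: 5·(1+3) = 20 ✓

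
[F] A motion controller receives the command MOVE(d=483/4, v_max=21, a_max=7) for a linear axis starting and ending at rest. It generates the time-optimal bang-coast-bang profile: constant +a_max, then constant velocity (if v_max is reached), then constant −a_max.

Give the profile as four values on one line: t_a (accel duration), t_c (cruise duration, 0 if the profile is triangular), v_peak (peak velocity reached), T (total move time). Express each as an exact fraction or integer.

(v_max)²/a_max = 21²/7 = 63
483/4 ≥ 63 ⇒ cruise phase
t_a = 21/7 = 3; v_peak = 21
d_cruise = 483/4 − 63 = 231/4; t_c = (231/4)/21 = 11/4
T = 2·3 + 11/4 = 35/4

t_a=3 t_c=11/4 v_peak=21 T=35/4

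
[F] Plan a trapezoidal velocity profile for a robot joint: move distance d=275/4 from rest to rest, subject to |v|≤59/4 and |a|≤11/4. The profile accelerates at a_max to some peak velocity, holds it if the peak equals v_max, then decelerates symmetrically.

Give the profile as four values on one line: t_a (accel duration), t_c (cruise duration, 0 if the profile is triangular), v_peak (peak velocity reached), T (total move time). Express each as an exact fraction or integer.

t_a=5 t_c=0 v_peak=55/4 T=10

v_max²/a_max = (59/4)²/(11/4) = 3481/44
275/4 < 3481/44 ⇒ no cruise
v_peak = √(275/4·11/4) = √(3025/16) = 55/4
t_a = (55/4)/(11/4) = 5; t_c = 0
T = 2·5 = 10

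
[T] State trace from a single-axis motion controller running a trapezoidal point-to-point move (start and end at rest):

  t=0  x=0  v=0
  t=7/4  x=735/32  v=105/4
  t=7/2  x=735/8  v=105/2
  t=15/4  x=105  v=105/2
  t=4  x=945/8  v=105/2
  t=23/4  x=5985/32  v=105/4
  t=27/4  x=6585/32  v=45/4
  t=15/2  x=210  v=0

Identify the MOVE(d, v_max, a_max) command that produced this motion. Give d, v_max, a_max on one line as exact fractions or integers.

d=210 v_max=105/2 a_max=15

final state: t=15/2, x=210, v=0 → d = 210
a_max = (105/4−0)/(7/4−0) = 15
max v = 105/2 over t∈[7/2,4] → v_max = 105/2
check: 105/2·(7/2+1/2) = 210 ✓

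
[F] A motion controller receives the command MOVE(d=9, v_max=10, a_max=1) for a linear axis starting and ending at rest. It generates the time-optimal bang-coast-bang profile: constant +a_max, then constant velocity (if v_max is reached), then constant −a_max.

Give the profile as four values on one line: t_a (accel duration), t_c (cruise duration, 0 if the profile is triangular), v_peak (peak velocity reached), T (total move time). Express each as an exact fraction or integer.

vₘ²/aₘ = 10²/1 = 100
9 < 100 so t_c = 0
v_peak = √(9·1) = √9 = 3
t_a = 3/1 = 3; t_c = 0
T = 2·3 = 6

t_a=3 t_c=0 v_peak=3 T=6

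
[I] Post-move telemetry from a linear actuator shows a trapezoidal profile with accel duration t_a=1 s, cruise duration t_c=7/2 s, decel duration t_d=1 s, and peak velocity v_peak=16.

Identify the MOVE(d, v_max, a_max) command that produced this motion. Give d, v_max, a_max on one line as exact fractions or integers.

a_max = 16/1 = 16
d_a = ½·16·1 = 8; d_c = 16·7/2 = 56
d = 2·8 + 56 = 72
t_c = 7/2 > 0 ⇒ limit active, v_max = 16

d=72 v_max=16 a_max=16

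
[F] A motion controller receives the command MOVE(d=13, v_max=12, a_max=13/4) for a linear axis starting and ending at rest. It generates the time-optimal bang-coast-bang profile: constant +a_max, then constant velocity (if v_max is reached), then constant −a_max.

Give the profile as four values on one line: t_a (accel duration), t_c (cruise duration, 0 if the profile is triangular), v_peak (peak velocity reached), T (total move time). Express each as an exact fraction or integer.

t_a=2 t_c=0 v_peak=13/2 T=4

(v_max)²/a_max = 12²/(13/4) = 576/13
13 < 576/13 so t_c = 0
v_peak = √(13·13/4) = √(169/4) = 13/2
t_a = (13/2)/(13/4) = 2; t_c = 0
T = 2·2 = 4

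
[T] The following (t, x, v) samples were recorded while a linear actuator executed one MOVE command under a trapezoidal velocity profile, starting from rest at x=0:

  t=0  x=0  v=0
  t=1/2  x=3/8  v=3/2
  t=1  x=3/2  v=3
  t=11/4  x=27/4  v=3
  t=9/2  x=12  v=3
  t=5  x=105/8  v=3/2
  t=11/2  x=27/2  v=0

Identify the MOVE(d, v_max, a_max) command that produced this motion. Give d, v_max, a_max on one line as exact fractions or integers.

d=27/2 v_max=3 a_max=3

final state: t=11/2, x=27/2, v=0 → d = 27/2
a_max = (3/2−0)/(1/2−0) = 3
max v = 3 over t∈[1,9/2] → v_max = 3
check: 3·(1+7/2) = 27/2 ✓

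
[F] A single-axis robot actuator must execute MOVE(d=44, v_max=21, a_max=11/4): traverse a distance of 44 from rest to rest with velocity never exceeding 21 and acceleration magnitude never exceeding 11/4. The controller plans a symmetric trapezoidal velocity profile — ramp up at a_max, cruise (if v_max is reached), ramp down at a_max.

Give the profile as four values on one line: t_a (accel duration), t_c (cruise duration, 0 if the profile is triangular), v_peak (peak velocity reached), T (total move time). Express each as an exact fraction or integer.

(v_max)²/a_max = 21²/(11/4) = 1764/11
44 < 1764/11 ⇒ no cruise
v_peak = √(44·11/4) = √121 = 11
t_a = 11/(11/4) = 4; t_c = 0
T = 2·4 = 8

t_a=4 t_c=0 v_peak=11 T=8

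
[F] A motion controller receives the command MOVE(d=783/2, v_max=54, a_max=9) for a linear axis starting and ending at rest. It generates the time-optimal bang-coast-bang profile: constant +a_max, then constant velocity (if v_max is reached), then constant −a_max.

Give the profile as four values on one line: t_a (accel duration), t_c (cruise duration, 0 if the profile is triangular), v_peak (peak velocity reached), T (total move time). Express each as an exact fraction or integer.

t_a=6 t_c=5/4 v_peak=54 T=53/4

v_max²/a_max = 54²/9 = 324
783/2 ≥ 324 ⇒ cruise phase
t_a = 54/9 = 6; v_peak = 54
d_cruise = 783/2 − 324 = 135/2; t_c = (135/2)/54 = 5/4
T = 2·6 + 5/4 = 53/4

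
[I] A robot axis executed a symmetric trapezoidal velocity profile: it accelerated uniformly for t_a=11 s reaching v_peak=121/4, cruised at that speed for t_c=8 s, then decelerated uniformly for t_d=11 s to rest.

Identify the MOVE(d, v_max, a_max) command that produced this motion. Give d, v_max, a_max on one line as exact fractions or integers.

a_max = (121/4)/11 = 11/4
d_a = ½·121/4·11 = 1331/8; d_c = 121/4·8 = 242
d = 2·1331/8 + 242 = 2299/4
t_c = 8 > 0 so v_max = 121/4

d=2299/4 v_max=121/4 a_max=11/4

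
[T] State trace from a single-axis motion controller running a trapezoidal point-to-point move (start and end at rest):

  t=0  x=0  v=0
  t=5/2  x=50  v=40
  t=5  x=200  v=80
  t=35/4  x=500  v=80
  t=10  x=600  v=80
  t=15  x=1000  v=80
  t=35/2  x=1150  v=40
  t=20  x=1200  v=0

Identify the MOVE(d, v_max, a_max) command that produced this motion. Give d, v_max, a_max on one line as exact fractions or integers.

final state: t=20, x=1200, v=0 → d = 1200
a_max = (40−0)/(5/2−0) = 16
max v = 80 over t∈[5,15] → v_max = 80
check: 80·(5+10) = 1200 ✓

d=1200 v_max=80 a_max=16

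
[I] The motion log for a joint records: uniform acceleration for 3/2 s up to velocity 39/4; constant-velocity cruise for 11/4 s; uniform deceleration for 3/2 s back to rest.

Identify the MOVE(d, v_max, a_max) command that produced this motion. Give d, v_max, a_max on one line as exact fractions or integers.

a_max = (39/4)/(3/2) = 13/2
d_a = ½·39/4·3/2 = 117/16; d_c = 39/4·11/4 = 429/16
d = 2·117/16 + 429/16 = 663/16
t_c = 11/4 > 0 → v_max = v_peak = 39/4

d=663/16 v_max=39/4 a_max=13/2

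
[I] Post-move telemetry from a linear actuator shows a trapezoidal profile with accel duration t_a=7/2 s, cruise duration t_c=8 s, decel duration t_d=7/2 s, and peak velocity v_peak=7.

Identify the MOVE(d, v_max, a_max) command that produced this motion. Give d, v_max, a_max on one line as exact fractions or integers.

a_max = 7/(7/2) = 2
d_a = ½·7·7/2 = 49/4; d_c = 7·8 = 56
d = 2·49/4 + 56 = 161/2
t_c = 8 > 0 ⇒ limit active, v_max = 7

d=161/2 v_max=7 a_max=2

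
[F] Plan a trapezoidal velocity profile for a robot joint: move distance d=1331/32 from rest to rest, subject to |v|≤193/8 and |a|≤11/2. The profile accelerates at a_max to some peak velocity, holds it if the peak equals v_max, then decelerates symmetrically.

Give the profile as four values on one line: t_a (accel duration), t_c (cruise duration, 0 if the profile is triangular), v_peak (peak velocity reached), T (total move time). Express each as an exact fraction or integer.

vₘ²/aₘ = (193/8)²/(11/2) = 37249/352
1331/32 < 37249/352 so t_c = 0
v_peak = √(1331/32·11/2) = √(14641/64) = 121/8
t_a = (121/8)/(11/2) = 11/4; t_c = 0
T = 2·11/4 = 11/2

t_a=11/4 t_c=0 v_peak=121/8 T=11/2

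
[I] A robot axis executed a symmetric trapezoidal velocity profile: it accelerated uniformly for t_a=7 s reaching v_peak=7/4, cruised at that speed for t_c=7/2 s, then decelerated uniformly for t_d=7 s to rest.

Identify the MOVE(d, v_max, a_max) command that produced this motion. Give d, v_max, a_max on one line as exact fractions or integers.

d=147/8 v_max=7/4 a_max=1/4

a_max = (7/4)/7 = 1/4
d_a = ½·7/4·7 = 49/8; d_c = 7/4·7/2 = 49/8
d = 2·49/8 + 49/8 = 147/8
t_c = 7/2 > 0 → v_max = v_peak = 7/4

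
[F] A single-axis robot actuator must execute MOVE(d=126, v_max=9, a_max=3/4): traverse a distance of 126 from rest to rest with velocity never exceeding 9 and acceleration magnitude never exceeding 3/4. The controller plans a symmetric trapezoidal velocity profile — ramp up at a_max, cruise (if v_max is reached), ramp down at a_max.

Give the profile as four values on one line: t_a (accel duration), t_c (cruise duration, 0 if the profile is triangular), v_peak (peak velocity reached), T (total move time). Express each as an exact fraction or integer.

t_a=12 t_c=2 v_peak=9 T=26

(v_max)²/a_max = 9²/(3/4) = 108
126 ≥ 108 so v_max reached
t_a = 9/(3/4) = 12; v_peak = 9
d_cruise = 126 − 108 = 18; t_c = 18/9 = 2
T = 2·12 + 2 = 26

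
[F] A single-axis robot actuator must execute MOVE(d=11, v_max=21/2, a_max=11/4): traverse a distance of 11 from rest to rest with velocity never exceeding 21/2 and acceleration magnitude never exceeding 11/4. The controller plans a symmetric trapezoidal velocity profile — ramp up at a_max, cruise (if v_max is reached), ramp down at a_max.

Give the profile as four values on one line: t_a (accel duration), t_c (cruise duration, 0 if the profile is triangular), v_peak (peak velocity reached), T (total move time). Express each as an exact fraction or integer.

vₘ²/aₘ = (21/2)²/(11/4) = 441/11
11 < 441/11 so t_c = 0
v_peak = √(11·11/4) = √(121/4) = 11/2
t_a = (11/2)/(11/4) = 2; t_c = 0
T = 2·2 = 4

t_a=2 t_c=0 v_peak=11/2 T=4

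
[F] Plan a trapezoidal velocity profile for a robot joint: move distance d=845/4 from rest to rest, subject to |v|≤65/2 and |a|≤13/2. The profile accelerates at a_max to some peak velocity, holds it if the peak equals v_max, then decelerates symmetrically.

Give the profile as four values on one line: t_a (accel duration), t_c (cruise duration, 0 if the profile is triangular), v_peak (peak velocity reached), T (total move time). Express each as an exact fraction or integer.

vₘ²/aₘ = (65/2)²/(13/2) = 325/2
845/4 ≥ 325/2 so v_max reached
t_a = (65/2)/(13/2) = 5; v_peak = 65/2
d_cruise = 845/4 − 325/2 = 195/4; t_c = (195/4)/(65/2) = 3/2
T = 2·5 + 3/2 = 23/2

t_a=5 t_c=3/2 v_peak=65/2 T=23/2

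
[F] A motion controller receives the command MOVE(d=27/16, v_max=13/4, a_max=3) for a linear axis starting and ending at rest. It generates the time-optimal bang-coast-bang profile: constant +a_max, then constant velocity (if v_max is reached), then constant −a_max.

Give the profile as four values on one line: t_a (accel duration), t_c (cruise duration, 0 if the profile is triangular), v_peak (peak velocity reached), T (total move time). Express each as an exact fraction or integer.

v_max²/a_max = (13/4)²/3 = 169/48
27/16 < 169/48 ⇒ no cruise
v_peak = √(27/16·3) = √(81/16) = 9/4
t_a = (9/4)/3 = 3/4; t_c = 0
T = 2·3/4 = 3/2

t_a=3/4 t_c=0 v_peak=9/4 T=3/2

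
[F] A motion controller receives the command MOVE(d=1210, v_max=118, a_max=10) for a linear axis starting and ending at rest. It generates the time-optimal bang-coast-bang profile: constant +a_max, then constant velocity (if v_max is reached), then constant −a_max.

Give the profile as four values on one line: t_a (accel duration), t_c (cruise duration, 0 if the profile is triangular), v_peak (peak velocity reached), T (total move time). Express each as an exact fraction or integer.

v_max²/a_max = 118²/10 = 6962/5
1210 < 6962/5 ⇒ no cruise
v_peak = √(1210·10) = √12100 = 110
t_a = 110/10 = 11; t_c = 0
T = 2·11 = 22

t_a=11 t_c=0 v_peak=110 T=22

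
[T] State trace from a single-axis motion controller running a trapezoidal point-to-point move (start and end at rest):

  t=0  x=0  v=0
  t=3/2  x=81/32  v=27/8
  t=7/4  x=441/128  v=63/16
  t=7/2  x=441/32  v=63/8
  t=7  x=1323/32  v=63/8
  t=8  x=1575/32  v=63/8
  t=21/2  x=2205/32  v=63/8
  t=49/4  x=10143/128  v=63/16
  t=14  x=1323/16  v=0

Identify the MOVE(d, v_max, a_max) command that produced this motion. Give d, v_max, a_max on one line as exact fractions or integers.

d=1323/16 v_max=63/8 a_max=9/4

final state: t=14, x=1323/16, v=0 → d = 1323/16
a_max = (27/8−0)/(3/2−0) = 9/4
max v = 63/8 over t∈[7/2,21/2] → v_max = 63/8
check: 63/8·(7/2+7) = 1323/16 ✓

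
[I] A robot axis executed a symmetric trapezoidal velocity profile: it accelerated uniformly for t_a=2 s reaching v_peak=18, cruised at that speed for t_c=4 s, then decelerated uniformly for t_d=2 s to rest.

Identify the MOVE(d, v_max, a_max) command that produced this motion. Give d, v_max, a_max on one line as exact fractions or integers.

d=108 v_max=18 a_max=9

a_max = 18/2 = 9
d_a = ½·18·2 = 18; d_c = 18·4 = 72
d = 2·18 + 72 = 108
t_c = 4 > 0 → v_max = v_peak = 18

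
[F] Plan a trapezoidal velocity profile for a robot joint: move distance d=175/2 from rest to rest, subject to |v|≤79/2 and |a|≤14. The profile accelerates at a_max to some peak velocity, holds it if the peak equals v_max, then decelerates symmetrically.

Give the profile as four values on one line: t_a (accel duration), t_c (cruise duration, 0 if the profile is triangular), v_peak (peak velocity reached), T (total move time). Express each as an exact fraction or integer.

t_a=5/2 t_c=0 v_peak=35 T=5

v_max²/a_max = (79/2)²/14 = 6241/56
175/2 < 6241/56 ⇒ no cruise
v_peak = √(175/2·14) = √1225 = 35
t_a = 35/14 = 5/2; t_c = 0
T = 2·5/2 = 5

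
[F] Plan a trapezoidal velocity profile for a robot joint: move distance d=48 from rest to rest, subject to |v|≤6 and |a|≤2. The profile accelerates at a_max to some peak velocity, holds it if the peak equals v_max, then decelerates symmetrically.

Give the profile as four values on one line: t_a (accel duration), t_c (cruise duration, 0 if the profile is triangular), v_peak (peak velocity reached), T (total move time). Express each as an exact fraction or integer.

vₘ²/aₘ = 6²/2 = 18
48 ≥ 18 → trapezoidal
t_a = 6/2 = 3; v_peak = 6
d_cruise = 48 − 18 = 30; t_c = 30/6 = 5
T = 2·3 + 5 = 11

t_a=3 t_c=5 v_peak=6 T=11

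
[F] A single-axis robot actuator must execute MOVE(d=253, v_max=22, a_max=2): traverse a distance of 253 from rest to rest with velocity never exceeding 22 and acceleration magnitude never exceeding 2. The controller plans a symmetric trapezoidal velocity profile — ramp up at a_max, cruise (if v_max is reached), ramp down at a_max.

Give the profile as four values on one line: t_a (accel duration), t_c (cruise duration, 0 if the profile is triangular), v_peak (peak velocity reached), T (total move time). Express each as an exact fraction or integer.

(v_max)²/a_max = 22²/2 = 242
253 ≥ 242 so v_max reached
t_a = 22/2 = 11; v_peak = 22
d_cruise = 253 − 242 = 11; t_c = 11/22 = 1/2
T = 2·11 + 1/2 = 45/2

t_a=11 t_c=1/2 v_peak=22 T=45/2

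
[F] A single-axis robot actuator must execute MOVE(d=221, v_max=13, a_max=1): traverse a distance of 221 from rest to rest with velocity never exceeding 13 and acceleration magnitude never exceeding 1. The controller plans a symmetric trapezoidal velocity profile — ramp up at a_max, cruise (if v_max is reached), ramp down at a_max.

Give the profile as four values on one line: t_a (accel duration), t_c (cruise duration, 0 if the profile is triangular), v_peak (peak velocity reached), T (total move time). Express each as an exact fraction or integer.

v_max²/a_max = 13²/1 = 169
221 ≥ 169 ⇒ cruise phase
t_a = 13/1 = 13; v_peak = 13
d_cruise = 221 − 169 = 52; t_c = 52/13 = 4
T = 2·13 + 4 = 30

t_a=13 t_c=4 v_peak=13 T=30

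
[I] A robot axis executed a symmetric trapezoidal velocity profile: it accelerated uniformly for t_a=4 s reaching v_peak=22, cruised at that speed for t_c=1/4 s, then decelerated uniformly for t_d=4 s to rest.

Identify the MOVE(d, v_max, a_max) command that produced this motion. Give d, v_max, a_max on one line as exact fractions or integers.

a_max = 22/4 = 11/2
d_a = ½·22·4 = 44; d_c = 22·1/4 = 11/2
d = 2·44 + 11/2 = 187/2
t_c = 1/4 > 0 so v_max = 22

d=187/2 v_max=22 a_max=11/2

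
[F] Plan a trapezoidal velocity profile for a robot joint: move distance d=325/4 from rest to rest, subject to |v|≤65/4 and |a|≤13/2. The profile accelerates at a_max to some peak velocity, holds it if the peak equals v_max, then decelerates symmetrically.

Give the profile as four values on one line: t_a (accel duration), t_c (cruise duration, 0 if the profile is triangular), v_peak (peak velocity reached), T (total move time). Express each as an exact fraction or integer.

v_max²/a_max = (65/4)²/(13/2) = 325/8
325/4 ≥ 325/8 → trapezoidal
t_a = (65/4)/(13/2) = 5/2; v_peak = 65/4
d_cruise = 325/4 − 325/8 = 325/8; t_c = (325/8)/(65/4) = 5/2
T = 2·5/2 + 5/2 = 15/2

t_a=5/2 t_c=5/2 v_peak=65/4 T=15/2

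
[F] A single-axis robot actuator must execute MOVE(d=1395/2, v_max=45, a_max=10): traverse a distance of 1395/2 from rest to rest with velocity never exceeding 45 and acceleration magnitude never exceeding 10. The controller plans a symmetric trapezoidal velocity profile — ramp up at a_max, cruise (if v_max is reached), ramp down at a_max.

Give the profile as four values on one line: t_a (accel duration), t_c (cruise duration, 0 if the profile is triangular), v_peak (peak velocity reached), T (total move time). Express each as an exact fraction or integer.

v_max²/a_max = 45²/10 = 405/2
1395/2 ≥ 405/2 so v_max reached
t_a = 45/10 = 9/2; v_peak = 45
d_cruise = 1395/2 − 405/2 = 495; t_c = 495/45 = 11
T = 2·9/2 + 11 = 20

t_a=9/2 t_c=11 v_peak=45 T=20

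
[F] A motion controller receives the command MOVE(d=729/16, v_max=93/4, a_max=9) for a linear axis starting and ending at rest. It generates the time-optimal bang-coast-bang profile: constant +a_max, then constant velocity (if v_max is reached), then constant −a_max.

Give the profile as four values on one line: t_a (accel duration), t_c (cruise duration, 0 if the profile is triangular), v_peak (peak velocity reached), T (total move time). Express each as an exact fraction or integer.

t_a=9/4 t_c=0 v_peak=81/4 T=9/2

(v_max)²/a_max = (93/4)²/9 = 961/16
729/16 < 961/16 ⇒ no cruise
v_peak = √(729/16·9) = √(6561/16) = 81/4
t_a = (81/4)/9 = 9/4; t_c = 0
T = 2·9/4 = 9/2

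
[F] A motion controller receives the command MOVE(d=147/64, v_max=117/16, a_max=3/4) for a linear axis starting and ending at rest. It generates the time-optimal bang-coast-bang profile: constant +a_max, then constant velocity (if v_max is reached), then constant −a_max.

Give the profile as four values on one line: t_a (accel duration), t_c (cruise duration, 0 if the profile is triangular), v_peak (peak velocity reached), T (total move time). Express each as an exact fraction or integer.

v_max²/a_max = (117/16)²/(3/4) = 4563/64
147/64 < 4563/64 → triangular
v_peak = √(147/64·3/4) = √(441/256) = 21/16
t_a = (21/16)/(3/4) = 7/4; t_c = 0
T = 2·7/4 = 7/2

t_a=7/4 t_c=0 v_peak=21/16 T=7/2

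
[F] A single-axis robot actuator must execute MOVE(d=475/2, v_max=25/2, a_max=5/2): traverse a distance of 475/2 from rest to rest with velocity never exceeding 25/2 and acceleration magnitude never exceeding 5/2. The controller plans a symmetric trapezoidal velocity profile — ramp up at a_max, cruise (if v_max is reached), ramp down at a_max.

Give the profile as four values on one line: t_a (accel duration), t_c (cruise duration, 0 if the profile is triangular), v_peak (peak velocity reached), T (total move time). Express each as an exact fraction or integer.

v_max²/a_max = (25/2)²/(5/2) = 125/2
475/2 ≥ 125/2 → trapezoidal
t_a = (25/2)/(5/2) = 5; v_peak = 25/2
d_cruise = 475/2 − 125/2 = 175; t_c = 175/(25/2) = 14
T = 2·5 + 14 = 24

t_a=5 t_c=14 v_peak=25/2 T=24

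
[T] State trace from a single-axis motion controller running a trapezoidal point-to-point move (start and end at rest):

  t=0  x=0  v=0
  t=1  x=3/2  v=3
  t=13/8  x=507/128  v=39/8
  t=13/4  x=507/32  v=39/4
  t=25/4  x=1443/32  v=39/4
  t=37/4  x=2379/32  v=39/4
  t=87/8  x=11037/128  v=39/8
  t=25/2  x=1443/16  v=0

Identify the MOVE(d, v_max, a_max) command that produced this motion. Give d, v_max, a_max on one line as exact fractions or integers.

d=1443/16 v_max=39/4 a_max=3

final state: t=25/2, x=1443/16, v=0 → d = 1443/16
a_max = (3−0)/(1−0) = 3
max v = 39/4 over t∈[13/4,37/4] → v_max = 39/4
check: 39/4·(13/4+6) = 1443/16 ✓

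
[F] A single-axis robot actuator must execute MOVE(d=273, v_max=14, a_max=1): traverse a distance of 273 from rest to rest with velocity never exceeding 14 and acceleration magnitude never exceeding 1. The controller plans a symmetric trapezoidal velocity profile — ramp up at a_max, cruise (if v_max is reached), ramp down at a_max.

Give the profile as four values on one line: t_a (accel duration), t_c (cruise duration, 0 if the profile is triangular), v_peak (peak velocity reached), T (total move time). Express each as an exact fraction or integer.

vₘ²/aₘ = 14²/1 = 196
273 ≥ 196 ⇒ cruise phase
t_a = 14/1 = 14; v_peak = 14
d_cruise = 273 − 196 = 77; t_c = 77/14 = 11/2
T = 2·14 + 11/2 = 67/2

t_a=14 t_c=11/2 v_peak=14 T=67/2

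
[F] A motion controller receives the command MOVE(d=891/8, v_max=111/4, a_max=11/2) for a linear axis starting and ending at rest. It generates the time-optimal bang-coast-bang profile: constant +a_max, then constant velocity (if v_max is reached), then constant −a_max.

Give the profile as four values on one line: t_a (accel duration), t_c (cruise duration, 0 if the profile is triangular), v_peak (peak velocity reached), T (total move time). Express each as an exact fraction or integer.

t_a=9/2 t_c=0 v_peak=99/4 T=9

vₘ²/aₘ = (111/4)²/(11/2) = 12321/88
891/8 < 12321/88 so t_c = 0
v_peak = √(891/8·11/2) = √(9801/16) = 99/4
t_a = (99/4)/(11/2) = 9/2; t_c = 0
T = 2·9/2 = 9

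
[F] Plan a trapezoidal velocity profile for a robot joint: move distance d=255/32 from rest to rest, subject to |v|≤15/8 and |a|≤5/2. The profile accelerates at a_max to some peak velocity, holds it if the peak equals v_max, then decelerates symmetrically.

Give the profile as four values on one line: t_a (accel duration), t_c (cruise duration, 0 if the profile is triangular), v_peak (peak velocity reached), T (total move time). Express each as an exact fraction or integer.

t_a=3/4 t_c=7/2 v_peak=15/8 T=5

(v_max)²/a_max = (15/8)²/(5/2) = 45/32
255/32 ≥ 45/32 → trapezoidal
t_a = (15/8)/(5/2) = 3/4; v_peak = 15/8
d_cruise = 255/32 − 45/32 = 105/16; t_c = (105/16)/(15/8) = 7/2
T = 2·3/4 + 7/2 = 5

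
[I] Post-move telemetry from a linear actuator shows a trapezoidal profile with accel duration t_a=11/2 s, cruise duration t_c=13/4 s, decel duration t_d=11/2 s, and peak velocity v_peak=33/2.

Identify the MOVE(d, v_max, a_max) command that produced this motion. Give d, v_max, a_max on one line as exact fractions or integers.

a_max = (33/2)/(11/2) = 3
d_a = ½·33/2·11/2 = 363/8; d_c = 33/2·13/4 = 429/8
d = 2·363/8 + 429/8 = 1155/8
t_c = 13/4 > 0 → v_max = v_peak = 33/2

d=1155/8 v_max=33/2 a_max=3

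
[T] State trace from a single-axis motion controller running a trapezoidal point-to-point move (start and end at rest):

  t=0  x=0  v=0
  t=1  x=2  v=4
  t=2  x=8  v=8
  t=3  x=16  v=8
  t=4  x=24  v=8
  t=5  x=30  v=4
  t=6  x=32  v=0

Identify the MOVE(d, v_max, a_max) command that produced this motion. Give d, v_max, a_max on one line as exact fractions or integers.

d=32 v_max=8 a_max=4

final state: t=6, x=32, v=0 → d = 32
a_max = (4−0)/(1−0) = 4
max v = 8 over t∈[2,4] → v_max = 8
check: 8·(2+2) = 32 ✓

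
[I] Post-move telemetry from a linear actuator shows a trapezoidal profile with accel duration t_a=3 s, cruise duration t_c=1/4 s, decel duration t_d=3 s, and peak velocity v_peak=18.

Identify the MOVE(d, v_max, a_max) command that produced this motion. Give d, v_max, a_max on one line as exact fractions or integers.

d=117/2 v_max=18 a_max=6

a_max = 18/3 = 6
d_a = ½·18·3 = 27; d_c = 18·1/4 = 9/2
d = 2·27 + 9/2 = 117/2
t_c = 1/4 > 0 so v_max = 18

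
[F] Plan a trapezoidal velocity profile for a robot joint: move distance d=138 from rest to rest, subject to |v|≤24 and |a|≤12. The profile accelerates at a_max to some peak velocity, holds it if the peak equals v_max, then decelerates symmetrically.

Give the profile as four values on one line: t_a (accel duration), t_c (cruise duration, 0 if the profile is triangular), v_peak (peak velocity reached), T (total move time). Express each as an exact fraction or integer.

v_max²/a_max = 24²/12 = 48
138 ≥ 48 → trapezoidal
t_a = 24/12 = 2; v_peak = 24
d_cruise = 138 − 48 = 90; t_c = 90/24 = 15/4
T = 2·2 + 15/4 = 31/4

t_a=2 t_c=15/4 v_peak=24 T=31/4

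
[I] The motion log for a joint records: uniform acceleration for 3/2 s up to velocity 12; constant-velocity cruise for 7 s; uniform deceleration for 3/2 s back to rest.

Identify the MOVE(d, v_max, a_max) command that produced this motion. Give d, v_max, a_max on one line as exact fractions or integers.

d=102 v_max=12 a_max=8

a_max = 12/(3/2) = 8
d_a = ½·12·3/2 = 9; d_c = 12·7 = 84
d = 2·9 + 84 = 102
t_c = 7 > 0 → v_max = v_peak = 12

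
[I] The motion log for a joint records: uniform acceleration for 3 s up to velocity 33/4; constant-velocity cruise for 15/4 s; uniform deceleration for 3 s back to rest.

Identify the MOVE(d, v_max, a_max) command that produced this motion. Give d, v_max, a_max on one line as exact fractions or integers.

d=891/16 v_max=33/4 a_max=11/4

a_max = (33/4)/3 = 11/4
d_a = ½·33/4·3 = 99/8; d_c = 33/4·15/4 = 495/16
d = 2·99/8 + 495/16 = 891/16
t_c = 15/4 > 0 ⇒ limit active, v_max = 33/4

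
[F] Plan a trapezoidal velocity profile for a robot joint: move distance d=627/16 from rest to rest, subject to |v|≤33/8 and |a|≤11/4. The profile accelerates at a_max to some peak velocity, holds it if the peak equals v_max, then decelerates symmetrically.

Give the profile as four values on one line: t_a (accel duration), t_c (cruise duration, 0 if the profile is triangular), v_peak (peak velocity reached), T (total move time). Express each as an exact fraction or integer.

vₘ²/aₘ = (33/8)²/(11/4) = 99/16
627/16 ≥ 99/16 ⇒ cruise phase
t_a = (33/8)/(11/4) = 3/2; v_peak = 33/8
d_cruise = 627/16 − 99/16 = 33; t_c = 33/(33/8) = 8
T = 2·3/2 + 8 = 11

t_a=3/2 t_c=8 v_peak=33/8 T=11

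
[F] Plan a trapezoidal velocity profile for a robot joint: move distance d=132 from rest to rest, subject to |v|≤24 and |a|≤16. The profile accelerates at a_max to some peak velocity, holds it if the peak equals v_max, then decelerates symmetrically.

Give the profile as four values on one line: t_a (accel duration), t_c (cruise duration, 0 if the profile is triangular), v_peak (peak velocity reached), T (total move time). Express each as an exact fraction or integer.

vₘ²/aₘ = 24²/16 = 36
132 ≥ 36 ⇒ cruise phase
t_a = 24/16 = 3/2; v_peak = 24
d_cruise = 132 − 36 = 96; t_c = 96/24 = 4
T = 2·3/2 + 4 = 7

t_a=3/2 t_c=4 v_peak=24 T=7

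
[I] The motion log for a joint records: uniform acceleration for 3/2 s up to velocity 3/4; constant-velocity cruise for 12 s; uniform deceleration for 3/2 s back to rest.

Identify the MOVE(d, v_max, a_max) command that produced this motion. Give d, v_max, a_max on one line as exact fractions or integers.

d=81/8 v_max=3/4 a_max=1/2

a_max = (3/4)/(3/2) = 1/2
d_a = ½·3/4·3/2 = 9/16; d_c = 3/4·12 = 9
d = 2·9/16 + 9 = 81/8
t_c = 12 > 0 ⇒ limit active, v_max = 3/4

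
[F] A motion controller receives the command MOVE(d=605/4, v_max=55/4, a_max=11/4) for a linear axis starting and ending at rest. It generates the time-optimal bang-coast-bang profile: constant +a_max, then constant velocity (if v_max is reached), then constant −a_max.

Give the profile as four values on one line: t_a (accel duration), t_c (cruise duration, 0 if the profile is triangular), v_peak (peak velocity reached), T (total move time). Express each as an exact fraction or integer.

t_a=5 t_c=6 v_peak=55/4 T=16

(v_max)²/a_max = (55/4)²/(11/4) = 275/4
605/4 ≥ 275/4 so v_max reached
t_a = (55/4)/(11/4) = 5; v_peak = 55/4
d_cruise = 605/4 − 275/4 = 165/2; t_c = (165/2)/(55/4) = 6
T = 2·5 + 6 = 16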